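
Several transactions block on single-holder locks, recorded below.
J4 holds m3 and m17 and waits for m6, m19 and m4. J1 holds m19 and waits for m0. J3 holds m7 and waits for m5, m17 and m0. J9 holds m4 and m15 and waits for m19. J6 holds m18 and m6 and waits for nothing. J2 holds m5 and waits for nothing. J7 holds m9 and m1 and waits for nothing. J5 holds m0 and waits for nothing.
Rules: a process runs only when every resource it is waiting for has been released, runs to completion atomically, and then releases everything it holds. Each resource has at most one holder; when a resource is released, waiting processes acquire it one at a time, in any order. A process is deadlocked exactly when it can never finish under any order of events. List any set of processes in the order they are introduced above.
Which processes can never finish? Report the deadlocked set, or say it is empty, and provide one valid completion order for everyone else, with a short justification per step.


The deadlocked set is empty.
Key observation: the wait graph is acyclic; completion cascades from the unblocked processes through everyone else.
The rest can finish in the order J7, J5, J6, J2, J1, J9, J4, J3.
Check, step by step:
  run J7 (it waits on nothing); releases m9 and m1
  run J5 (it waits on nothing); releases m0
  run J6 (it waits on nothing); releases m18 and m6
  run J2 (it waits on nothing); releases m5
  J1 waits on m0 — all released -> runs and releases m19
  J9 waits on m19 — all released -> runs and releases m4 and m15
  J4 waits on m6, m19 and m4 — all released -> runs and releases m3 and m17
  J3 waits on m5, m17 and m0 — all released -> runs and releases m7


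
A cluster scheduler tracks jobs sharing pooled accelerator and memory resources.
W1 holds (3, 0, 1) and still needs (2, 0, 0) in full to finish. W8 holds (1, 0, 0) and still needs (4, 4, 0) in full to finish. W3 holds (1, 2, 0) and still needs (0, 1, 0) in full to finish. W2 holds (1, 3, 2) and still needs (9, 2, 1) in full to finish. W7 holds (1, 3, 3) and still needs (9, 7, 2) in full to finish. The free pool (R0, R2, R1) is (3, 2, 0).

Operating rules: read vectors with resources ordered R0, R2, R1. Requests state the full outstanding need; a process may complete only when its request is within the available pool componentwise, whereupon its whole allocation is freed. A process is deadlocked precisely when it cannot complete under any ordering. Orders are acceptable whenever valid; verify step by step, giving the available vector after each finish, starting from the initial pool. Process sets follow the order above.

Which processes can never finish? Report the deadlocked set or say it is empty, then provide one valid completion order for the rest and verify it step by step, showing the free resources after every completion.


Deadlocked: W2 and W7.
Key observation: R0 is the bottleneck — with W3, W1, W8 done the pool holds (8, 4, 1), short of every remaining need.
The rest can finish in the order W3, W1, W8. Check, step by step:
  pool = (3, 2, 0)
  W3 needs (0, 1, 0) <= (3, 2, 0) -> finishes; pool += (1, 2, 0) = (4, 4, 0)
  W1 needs (2, 0, 0) <= (4, 4, 0) -> finishes; pool += (3, 0, 1) = (7, 4, 1)
  W8 needs (4, 4, 0) <= (7, 4, 1) -> finishes; pool += (1, 0, 0) = (8, 4, 1)
The stuck group stays short no matter what:
  W2 still needs (9, 2, 1) but only (8, 4, 1) is free — short on R0
  W7 still needs (9, 7, 2) but only (8, 4, 1) is free — short on R0, R2 and R1


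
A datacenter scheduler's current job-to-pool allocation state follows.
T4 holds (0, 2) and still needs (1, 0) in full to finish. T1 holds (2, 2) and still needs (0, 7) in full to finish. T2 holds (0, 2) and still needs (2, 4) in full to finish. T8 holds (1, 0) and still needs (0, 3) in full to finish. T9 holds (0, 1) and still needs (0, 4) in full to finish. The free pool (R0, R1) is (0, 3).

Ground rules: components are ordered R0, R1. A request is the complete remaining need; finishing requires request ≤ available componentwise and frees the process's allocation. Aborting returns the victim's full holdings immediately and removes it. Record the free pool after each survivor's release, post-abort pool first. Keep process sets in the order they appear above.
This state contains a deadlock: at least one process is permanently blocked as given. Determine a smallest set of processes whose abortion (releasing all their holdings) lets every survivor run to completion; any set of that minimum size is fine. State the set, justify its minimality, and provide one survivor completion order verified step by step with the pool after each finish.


The answer: abort T1.
Key observation: no ordering could ever have run T2 before the abort of T1; with (2, 2) back in the pool it fits at step 3.
Minimality: the empty abort set fails — the state is deadlocked as it stands.
Survivors finish in the order: T4, T9, T2, T8. Check, step by step (pool after the aborts first):
  pool = (2, 5)
  T4: need (1, 0) fits (2, 5); releases (0, 2), pool now (2, 7)
  T9: need (0, 4) fits (2, 7); releases (0, 1), pool now (2, 8)
  T2: need (2, 4) fits (2, 8); releases (0, 2), pool now (2, 10)
  T8: need (0, 3) fits (2, 10); releases (1, 0), pool now (3, 10)


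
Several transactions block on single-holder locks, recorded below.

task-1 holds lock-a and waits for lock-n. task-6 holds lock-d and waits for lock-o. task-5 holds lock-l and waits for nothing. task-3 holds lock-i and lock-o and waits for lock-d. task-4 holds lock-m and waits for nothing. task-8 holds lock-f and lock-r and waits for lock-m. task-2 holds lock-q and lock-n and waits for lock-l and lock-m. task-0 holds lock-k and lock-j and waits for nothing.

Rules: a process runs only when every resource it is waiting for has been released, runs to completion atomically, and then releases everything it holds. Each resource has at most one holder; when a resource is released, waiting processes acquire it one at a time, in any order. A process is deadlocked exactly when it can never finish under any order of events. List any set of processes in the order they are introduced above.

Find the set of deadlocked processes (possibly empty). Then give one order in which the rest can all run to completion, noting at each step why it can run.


The deadlocked set is task-6 and task-3.
Key observation: the cycle task-6 -> task-3 -> task-6 can never break — each member waits on the next; no other process is dragged down with it.
The rest can finish in the order task-4, task-0, task-8, task-5, task-2, task-1.
Verifying each step:
  run task-4 (it waits on nothing); releases lock-m
  run task-0 (it waits on nothing); releases lock-k and lock-j
  run task-8 (all its waits — lock-m — are resolved); releases lock-f and lock-r
  run task-5 (it waits on nothing); releases lock-l
  run task-2 (all its waits — lock-l and lock-m — are resolved); releases lock-q and lock-n
  run task-1 (all its waits — lock-n — are resolved); releases lock-a


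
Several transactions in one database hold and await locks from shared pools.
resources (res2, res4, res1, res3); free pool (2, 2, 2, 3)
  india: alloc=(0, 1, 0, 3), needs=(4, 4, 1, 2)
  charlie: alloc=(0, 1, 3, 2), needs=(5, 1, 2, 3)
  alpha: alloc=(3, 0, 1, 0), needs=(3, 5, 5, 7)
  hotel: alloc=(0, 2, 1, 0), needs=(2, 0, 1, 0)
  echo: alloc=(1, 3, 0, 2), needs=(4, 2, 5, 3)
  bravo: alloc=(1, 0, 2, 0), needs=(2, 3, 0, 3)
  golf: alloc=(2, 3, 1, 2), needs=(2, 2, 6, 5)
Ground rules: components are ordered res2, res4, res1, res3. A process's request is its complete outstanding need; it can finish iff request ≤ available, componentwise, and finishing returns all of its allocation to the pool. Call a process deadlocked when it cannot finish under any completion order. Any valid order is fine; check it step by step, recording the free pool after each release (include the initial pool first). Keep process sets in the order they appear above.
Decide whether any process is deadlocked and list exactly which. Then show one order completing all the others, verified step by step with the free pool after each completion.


The deadlocked set is india, charlie, alpha, echo and golf.
Key observation: after hotel, bravo the pool peaks at (3, 4, 5, 3), and each blocked process is short somewhere: india on res2; charlie on res2; alpha on res4, res3; echo on res2; golf on res1, res3.
The rest can finish in the order hotel, bravo. Check, step by step:
  pool = (2, 2, 2, 3)
  hotel needs (2, 0, 1, 0) <= (2, 2, 2, 3) -> finishes; pool += (0, 2, 1, 0) = (2, 4, 3, 3)
  bravo needs (2, 3, 0, 3) <= (2, 4, 3, 3) -> finishes; pool += (1, 0, 2, 0) = (3, 4, 5, 3)
The stuck group stays short no matter what:
  blocked: india wants (4, 4, 1, 2), pool (3, 4, 5, 3) — not enough res2
  blocked: charlie wants (5, 1, 2, 3), pool (3, 4, 5, 3) — not enough res2
  blocked: alpha wants (3, 5, 5, 7), pool (3, 4, 5, 3) — not enough res4 and res3
  blocked: echo wants (4, 2, 5, 3), pool (3, 4, 5, 3) — not enough res2
  blocked: golf wants (2, 2, 6, 5), pool (3, 4, 5, 3) — not enough res1 and res3


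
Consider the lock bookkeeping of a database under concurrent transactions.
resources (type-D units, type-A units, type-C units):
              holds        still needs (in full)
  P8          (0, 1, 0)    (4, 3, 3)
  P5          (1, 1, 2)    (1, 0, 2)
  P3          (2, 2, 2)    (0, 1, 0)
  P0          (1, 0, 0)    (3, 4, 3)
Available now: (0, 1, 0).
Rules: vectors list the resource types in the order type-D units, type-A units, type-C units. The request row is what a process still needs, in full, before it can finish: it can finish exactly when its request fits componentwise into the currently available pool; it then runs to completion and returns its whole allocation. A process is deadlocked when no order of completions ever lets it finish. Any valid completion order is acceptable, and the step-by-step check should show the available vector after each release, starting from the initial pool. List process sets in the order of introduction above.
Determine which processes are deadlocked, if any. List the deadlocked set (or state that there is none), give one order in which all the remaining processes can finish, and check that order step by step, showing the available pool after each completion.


The deadlocked set is empty.
Key observation: the pool covers P3 at once, and every later process fits after earlier releases.
A valid finishing order for the others: P3, P5, P0, P8. Verifying each step:
  pool = (0, 1, 0)
  P3: need (0, 1, 0) fits (0, 1, 0); releases (2, 2, 2), pool now (2, 3, 2)
  P5: need (1, 0, 2) fits (2, 3, 2); releases (1, 1, 2), pool now (3, 4, 4)
  P0: need (3, 4, 3) fits (3, 4, 4); releases (1, 0, 0), pool now (4, 4, 4)
  P8: need (4, 3, 3) fits (4, 4, 4); releases (0, 1, 0), pool now (4, 5, 4)


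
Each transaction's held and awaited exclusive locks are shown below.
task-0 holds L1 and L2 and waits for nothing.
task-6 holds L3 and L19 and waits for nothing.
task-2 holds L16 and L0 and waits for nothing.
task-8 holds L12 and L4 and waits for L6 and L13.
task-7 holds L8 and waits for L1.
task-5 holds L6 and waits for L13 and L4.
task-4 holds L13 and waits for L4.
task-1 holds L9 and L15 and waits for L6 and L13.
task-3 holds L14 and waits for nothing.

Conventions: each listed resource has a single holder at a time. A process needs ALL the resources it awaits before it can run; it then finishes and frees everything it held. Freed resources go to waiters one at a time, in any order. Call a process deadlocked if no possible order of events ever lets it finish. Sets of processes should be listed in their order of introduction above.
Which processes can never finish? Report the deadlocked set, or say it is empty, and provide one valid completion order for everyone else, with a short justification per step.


Deadlocked: task-8, task-5, task-4 and task-1.
Key observation: along task-8 -> task-5 -> task-8, each member waits on what the next one holds — a deadlock; task-4 is caught in further circular waits and task-1 waits into the deadlock from upstream.
One completion order for the rest: task-0, task-3, task-2, task-7, task-6.
Check, step by step:
  task-0: no waits; runs immediately, freeing L1 and L2
  task-3: no waits; runs immediately, freeing L14
  task-2: no waits; runs immediately, freeing L16 and L0
  task-7: everything it awaited (L1) is free; runs, freeing L8
  task-6: no waits; runs immediately, freeing L3 and L19


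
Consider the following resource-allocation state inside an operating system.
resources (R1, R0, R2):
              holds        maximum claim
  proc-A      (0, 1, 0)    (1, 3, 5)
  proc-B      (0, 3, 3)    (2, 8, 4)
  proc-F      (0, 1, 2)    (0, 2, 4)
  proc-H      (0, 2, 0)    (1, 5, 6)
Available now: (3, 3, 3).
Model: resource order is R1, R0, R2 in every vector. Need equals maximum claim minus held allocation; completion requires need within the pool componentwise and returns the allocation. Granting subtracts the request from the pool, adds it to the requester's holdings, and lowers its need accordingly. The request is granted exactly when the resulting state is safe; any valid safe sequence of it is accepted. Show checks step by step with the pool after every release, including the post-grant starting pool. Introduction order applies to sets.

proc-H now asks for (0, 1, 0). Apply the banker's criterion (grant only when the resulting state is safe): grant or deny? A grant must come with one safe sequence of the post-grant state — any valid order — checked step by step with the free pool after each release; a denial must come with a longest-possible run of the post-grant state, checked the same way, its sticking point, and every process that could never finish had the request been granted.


DENY: after the grant no complete ordering would exist.
Key observation: after proc-F, proc-A the pool peaks at (3, 4, 5), and each blocked process is short somewhere: proc-B on R0; proc-H on R2.
After a pretend grant, a maximal execution: proc-F, proc-A — then nothing else fits. Step-by-step check:
  pool = (3, 2, 3)
  proc-F: need (0, 1, 2) fits (3, 2, 3); releases (0, 1, 2), pool now (3, 3, 5)
  proc-A: need (1, 2, 5) fits (3, 3, 5); releases (0, 1, 0), pool now (3, 4, 5)
  proc-B still needs (2, 5, 1) but only (3, 4, 5) is free — short on R0
  proc-H still needs (1, 2, 6) but only (3, 4, 5) is free — short on R2
Processes that could never finish after the grant: proc-B and proc-H.


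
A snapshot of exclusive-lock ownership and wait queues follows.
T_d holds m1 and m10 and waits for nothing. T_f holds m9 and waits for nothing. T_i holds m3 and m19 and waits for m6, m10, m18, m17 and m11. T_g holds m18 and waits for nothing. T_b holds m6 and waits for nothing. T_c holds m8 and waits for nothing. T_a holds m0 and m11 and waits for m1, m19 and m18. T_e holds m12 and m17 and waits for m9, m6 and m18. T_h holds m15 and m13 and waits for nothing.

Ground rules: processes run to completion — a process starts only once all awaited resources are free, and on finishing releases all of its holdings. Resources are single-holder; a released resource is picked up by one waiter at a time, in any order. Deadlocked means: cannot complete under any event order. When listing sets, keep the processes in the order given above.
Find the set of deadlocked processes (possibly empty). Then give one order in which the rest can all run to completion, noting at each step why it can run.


Deadlocked: T_i and T_a.
Key observation: the wait chain closes on itself along T_i -> T_a -> T_i; no other process is dragged down with it.
One completion order for the rest: T_g, T_b, T_c, T_f, T_h, T_e, T_d.
Check, step by step:
  T_g waits on nothing -> runs at once and releases m18
  T_b waits on nothing -> runs at once and releases m6
  T_c waits on nothing -> runs at once and releases m8
  T_f waits on nothing -> runs at once and releases m9
  T_h waits on nothing -> runs at once and releases m15 and m13
  run T_e (all its waits — m9, m6 and m18 — are resolved); releases m12 and m17
  T_d waits on nothing -> runs at once and releases m1 and m10


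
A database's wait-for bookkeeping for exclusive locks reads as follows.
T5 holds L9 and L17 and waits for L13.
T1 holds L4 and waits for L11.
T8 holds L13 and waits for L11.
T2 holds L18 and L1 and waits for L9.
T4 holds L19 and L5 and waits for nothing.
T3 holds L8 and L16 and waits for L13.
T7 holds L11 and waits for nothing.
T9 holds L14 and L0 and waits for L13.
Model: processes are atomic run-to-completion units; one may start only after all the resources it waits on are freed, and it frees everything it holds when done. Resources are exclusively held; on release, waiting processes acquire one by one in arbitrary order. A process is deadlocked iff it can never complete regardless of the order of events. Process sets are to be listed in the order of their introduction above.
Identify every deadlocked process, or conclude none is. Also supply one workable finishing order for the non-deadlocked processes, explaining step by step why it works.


The deadlocked set is empty.
Key observation: the wait graph is acyclic; completion cascades from the unblocked processes through everyone else.
One completion order for the rest: T7, T8, T5, T3, T1, T4, T2, T9.
Verifying each step:
  T7 waits on nothing -> runs at once and releases L11
  T8: everything it awaited (L11) is free; runs, freeing L13
  T5: everything it awaited (L13) is free; runs, freeing L9 and L17
  T3: everything it awaited (L13) is free; runs, freeing L8 and L16
  T1: everything it awaited (L11) is free; runs, freeing L4
  T4 waits on nothing -> runs at once and releases L19 and L5
  T2: everything it awaited (L9) is free; runs, freeing L18 and L1
  T9: everything it awaited (L13) is free; runs, freeing L14 and L0


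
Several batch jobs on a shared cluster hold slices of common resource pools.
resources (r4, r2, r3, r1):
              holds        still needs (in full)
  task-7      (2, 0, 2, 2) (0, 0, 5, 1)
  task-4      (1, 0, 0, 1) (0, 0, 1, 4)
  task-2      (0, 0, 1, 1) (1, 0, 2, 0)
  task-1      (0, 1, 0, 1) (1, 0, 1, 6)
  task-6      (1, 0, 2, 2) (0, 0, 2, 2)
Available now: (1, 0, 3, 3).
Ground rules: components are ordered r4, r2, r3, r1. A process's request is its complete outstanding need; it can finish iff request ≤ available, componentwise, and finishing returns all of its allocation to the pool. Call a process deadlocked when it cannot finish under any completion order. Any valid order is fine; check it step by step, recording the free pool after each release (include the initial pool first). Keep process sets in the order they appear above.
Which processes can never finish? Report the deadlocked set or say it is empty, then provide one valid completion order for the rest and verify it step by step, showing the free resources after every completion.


Nothing here is deadlocked.
Key observation: the pool covers task-2 at once, and every later process fits after earlier releases.
The rest can finish in the order task-2, task-6, task-4, task-1, task-7. Verifying each step:
  pool = (1, 0, 3, 3)
  run task-2 (needs (1, 0, 2, 0), free (1, 0, 3, 3)); after release of (0, 0, 1, 1) the pool is (1, 0, 4, 4)
  run task-6 (needs (0, 0, 2, 2), free (1, 0, 4, 4)); after release of (1, 0, 2, 2) the pool is (2, 0, 6, 6)
  run task-4 (needs (0, 0, 1, 4), free (2, 0, 6, 6)); after release of (1, 0, 0, 1) the pool is (3, 0, 6, 7)
  run task-1 (needs (1, 0, 1, 6), free (3, 0, 6, 7)); after release of (0, 1, 0, 1) the pool is (3, 1, 6, 8)
  run task-7 (needs (0, 0, 5, 1), free (3, 1, 6, 8)); after release of (2, 0, 2, 2) the pool is (5, 1, 8, 10)


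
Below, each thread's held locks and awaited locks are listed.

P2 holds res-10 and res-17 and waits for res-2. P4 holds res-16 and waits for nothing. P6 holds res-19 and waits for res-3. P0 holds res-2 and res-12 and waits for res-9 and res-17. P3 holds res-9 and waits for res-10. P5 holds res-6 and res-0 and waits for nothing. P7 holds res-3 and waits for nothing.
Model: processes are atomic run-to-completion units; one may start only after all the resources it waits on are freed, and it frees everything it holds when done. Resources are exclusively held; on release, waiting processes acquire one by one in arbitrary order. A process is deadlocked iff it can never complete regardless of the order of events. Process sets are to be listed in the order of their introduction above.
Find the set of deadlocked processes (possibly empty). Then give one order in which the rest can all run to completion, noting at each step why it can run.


Deadlocked set: P2, P0 and P3.
Key observation: the wait chain closes on itself along P2 -> P0 -> P2; P3 is caught in further circular waits.
The rest can finish in the order P7, P4, P6, P5.
Step-by-step check:
  P7 waits on nothing -> runs at once and releases res-3
  P4 waits on nothing -> runs at once and releases res-16
  P6: everything it awaited (res-3) is free; runs, freeing res-19
  P5 waits on nothing -> runs at once and releases res-6 and res-0


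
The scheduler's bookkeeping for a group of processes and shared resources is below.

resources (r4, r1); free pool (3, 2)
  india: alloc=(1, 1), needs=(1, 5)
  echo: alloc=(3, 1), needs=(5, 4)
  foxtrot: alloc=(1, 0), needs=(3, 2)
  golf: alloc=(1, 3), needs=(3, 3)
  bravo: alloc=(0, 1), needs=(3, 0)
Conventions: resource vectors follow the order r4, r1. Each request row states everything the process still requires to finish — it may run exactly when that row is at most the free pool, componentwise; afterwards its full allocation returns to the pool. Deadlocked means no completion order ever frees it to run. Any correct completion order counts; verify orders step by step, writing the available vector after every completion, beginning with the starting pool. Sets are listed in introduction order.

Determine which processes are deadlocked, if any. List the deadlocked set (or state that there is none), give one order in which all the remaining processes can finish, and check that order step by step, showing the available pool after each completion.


No process is deadlocked.
Key observation: beginning at foxtrot, releases accumulate fast enough that every process eventually fits.
The rest can finish in the order foxtrot, bravo, golf, echo, india. Step-by-step check:
  pool = (3, 2)
  run foxtrot (needs (3, 2), free (3, 2)); after release of (1, 0) the pool is (4, 2)
  run bravo (needs (3, 0), free (4, 2)); after release of (0, 1) the pool is (4, 3)
  run golf (needs (3, 3), free (4, 3)); after release of (1, 3) the pool is (5, 6)
  run echo (needs (5, 4), free (5, 6)); after release of (3, 1) the pool is (8, 7)
  run india (needs (1, 5), free (8, 7)); after release of (1, 1) the pool is (9, 8)


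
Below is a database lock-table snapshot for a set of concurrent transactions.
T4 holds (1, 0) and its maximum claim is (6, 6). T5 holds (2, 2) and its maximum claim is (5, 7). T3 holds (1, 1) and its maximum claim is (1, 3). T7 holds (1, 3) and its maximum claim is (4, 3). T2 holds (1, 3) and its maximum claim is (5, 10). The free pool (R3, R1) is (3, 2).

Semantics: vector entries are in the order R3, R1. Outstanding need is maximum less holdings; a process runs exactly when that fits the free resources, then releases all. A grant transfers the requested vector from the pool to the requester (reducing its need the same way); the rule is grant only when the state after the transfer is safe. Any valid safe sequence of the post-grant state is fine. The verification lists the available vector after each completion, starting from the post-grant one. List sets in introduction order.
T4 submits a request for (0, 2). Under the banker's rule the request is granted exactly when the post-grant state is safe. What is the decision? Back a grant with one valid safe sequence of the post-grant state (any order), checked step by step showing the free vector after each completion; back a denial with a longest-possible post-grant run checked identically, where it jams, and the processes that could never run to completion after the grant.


GRANT — the state after the grant stays safe, e.g. via T7, T3, T4, T5, T2.
Key observation: even at the reduced pool (3, 0), T7 fits immediately, so safety survives the grant.
Check on the post-grant state, step by step:
  pool = (3, 0)
  T7: need (3, 0) fits (3, 0); releases (1, 3), pool now (4, 3)
  T3: need (0, 2) fits (4, 3); releases (1, 1), pool now (5, 4)
  T4: need (5, 4) fits (5, 4); releases (1, 2), pool now (6, 6)
  T5: need (3, 5) fits (6, 6); releases (2, 2), pool now (8, 8)
  T2: need (4, 7) fits (8, 8); releases (1, 3), pool now (9, 11)


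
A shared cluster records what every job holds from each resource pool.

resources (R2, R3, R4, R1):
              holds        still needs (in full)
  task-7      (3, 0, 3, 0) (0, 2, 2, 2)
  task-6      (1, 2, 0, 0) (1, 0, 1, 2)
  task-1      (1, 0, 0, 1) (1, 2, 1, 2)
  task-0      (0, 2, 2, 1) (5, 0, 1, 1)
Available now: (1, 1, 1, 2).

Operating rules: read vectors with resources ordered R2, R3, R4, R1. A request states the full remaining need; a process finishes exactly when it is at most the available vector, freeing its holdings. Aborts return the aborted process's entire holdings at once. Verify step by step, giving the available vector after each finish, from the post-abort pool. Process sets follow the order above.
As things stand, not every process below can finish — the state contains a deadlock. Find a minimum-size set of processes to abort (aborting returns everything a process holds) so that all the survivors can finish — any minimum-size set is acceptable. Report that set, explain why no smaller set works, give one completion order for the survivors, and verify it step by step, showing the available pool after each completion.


Minimum abort set: task-0.
Key observation: task-7 had no path to completion before; after the abort of task-0 ((0, 2, 2, 1) returned), step 1 is where it fits.
Minimality: the empty abort set fails — the state is deadlocked as it stands.
Survivors finish in the order: task-7, task-6, task-1. Step-by-step check (pool after the aborts first):
  pool = (1, 3, 3, 3)
  task-7 needs (0, 2, 2, 2) <= (1, 3, 3, 3) -> finishes; pool += (3, 0, 3, 0) = (4, 3, 6, 3)
  task-6 needs (1, 0, 1, 2) <= (4, 3, 6, 3) -> finishes; pool += (1, 2, 0, 0) = (5, 5, 6, 3)
  task-1 needs (1, 2, 1, 2) <= (5, 5, 6, 3) -> finishes; pool += (1, 0, 0, 1) = (6, 5, 6, 4)


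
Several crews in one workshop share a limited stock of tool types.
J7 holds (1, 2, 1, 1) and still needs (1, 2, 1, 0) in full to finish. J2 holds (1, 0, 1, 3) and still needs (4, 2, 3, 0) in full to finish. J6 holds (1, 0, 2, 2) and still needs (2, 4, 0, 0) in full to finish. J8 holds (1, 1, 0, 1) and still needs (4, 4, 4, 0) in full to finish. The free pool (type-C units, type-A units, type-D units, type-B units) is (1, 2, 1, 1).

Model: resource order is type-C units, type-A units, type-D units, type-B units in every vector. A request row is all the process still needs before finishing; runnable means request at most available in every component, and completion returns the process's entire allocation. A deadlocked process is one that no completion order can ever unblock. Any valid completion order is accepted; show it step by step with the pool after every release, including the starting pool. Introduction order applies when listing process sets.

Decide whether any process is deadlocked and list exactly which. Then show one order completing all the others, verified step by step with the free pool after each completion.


Deadlocked: J2 and J8.
Key observation: after J7, J6 complete, (3, 4, 4, 4) is the best the pool ever gets, yet each leftover process wants more type-C units.
The rest can finish in the order J7, J6. Verifying each step:
  pool = (1, 2, 1, 1)
  J7: need (1, 2, 1, 0) fits (1, 2, 1, 1); releases (1, 2, 1, 1), pool now (2, 4, 2, 2)
  J6: need (2, 4, 0, 0) fits (2, 4, 2, 2); releases (1, 0, 2, 2), pool now (3, 4, 4, 4)
The stuck group stays short no matter what:
  J2 cannot run: need (4, 2, 3, 0) vs free (3, 4, 4, 4) (insufficient type-C units)
  J8 cannot run: need (4, 4, 4, 0) vs free (3, 4, 4, 4) (insufficient type-C units)


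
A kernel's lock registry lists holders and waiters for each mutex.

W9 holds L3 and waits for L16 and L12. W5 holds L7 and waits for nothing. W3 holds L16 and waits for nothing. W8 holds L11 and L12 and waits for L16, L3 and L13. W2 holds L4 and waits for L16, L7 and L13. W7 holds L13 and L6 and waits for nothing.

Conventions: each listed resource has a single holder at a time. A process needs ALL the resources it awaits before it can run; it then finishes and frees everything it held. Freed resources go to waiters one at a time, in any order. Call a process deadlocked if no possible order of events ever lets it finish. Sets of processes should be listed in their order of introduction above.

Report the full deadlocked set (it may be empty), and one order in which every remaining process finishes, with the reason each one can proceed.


Deadlocked set: W9 and W8.
Key observation: the cycle W9 -> W8 -> W9 can never break — each member waits on the next; no other process is dragged down with it.
A valid finishing order for the others: W3, W7, W5, W2.
Check, step by step:
  W3 waits on nothing -> runs at once and releases L16
  W7 waits on nothing -> runs at once and releases L13 and L6
  W5 waits on nothing -> runs at once and releases L7
  run W2 (all its waits — L16, L7 and L13 — are resolved); releases L4


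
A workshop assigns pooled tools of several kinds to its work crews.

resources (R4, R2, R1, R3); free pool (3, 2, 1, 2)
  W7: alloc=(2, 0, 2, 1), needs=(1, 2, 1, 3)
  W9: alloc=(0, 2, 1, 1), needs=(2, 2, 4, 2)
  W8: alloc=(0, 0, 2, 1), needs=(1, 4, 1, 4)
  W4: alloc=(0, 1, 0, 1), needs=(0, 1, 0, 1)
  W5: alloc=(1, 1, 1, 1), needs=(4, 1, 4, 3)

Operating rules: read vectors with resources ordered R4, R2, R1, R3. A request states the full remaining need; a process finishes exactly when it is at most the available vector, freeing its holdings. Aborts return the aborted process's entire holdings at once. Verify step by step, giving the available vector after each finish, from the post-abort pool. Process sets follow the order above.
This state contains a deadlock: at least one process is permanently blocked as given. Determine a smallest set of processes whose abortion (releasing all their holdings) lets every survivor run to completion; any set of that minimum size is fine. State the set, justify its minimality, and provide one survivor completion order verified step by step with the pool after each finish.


Minimum abort set: W5.
Key observation: no ordering could ever have run W8 before the abort of W5; with (1, 1, 1, 1) back in the pool it fits at step 2.
No smaller set exists: with zero aborts the deadlock remains.
One survivor order: W4, W8, W9, W7. Verifying each step (post-abort pool first):
  pool = (4, 3, 2, 3)
  run W4 (needs (0, 1, 0, 1), free (4, 3, 2, 3)); after release of (0, 1, 0, 1) the pool is (4, 4, 2, 4)
  run W8 (needs (1, 4, 1, 4), free (4, 4, 2, 4)); after release of (0, 0, 2, 1) the pool is (4, 4, 4, 5)
  run W9 (needs (2, 2, 4, 2), free (4, 4, 4, 5)); after release of (0, 2, 1, 1) the pool is (4, 6, 5, 6)
  run W7 (needs (1, 2, 1, 3), free (4, 6, 5, 6)); after release of (2, 0, 2, 1) the pool is (6, 6, 7, 7)


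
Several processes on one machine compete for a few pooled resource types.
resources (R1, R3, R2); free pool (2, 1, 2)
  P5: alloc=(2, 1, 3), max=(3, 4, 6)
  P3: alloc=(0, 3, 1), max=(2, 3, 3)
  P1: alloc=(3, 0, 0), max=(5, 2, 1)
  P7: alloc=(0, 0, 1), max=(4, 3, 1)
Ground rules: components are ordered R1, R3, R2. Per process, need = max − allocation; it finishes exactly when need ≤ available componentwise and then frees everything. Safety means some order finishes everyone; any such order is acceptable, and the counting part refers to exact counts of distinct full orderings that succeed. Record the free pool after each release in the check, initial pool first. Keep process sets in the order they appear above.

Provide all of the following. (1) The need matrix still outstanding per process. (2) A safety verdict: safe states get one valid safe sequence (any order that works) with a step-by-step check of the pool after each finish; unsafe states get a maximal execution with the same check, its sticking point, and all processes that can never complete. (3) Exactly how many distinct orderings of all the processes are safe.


(1) Remaining need (order R1, R3, R2):
  P5: (1, 3, 3)
  P3: (2, 0, 2)
  P1: (2, 2, 1)
  P7: (4, 3, 0)
(2) The state is SAFE; one workable sequence: P3, P5, P1, P7.
Key observation: the first exact fit in this order is P3 — it needs (2, 0, 2) with (2, 1, 2) free, meeting a requested resource to the last unit.
Verifying each step:
  pool = (2, 1, 2)
  P3: need (2, 0, 2) fits (2, 1, 2); releases (0, 3, 1), pool now (2, 4, 3)
  P5: need (1, 3, 3) fits (2, 4, 3); releases (2, 1, 3), pool now (4, 5, 6)
  P1: need (2, 2, 1) fits (4, 5, 6); releases (3, 0, 0), pool now (7, 5, 6)
  P7: need (4, 3, 0) fits (7, 5, 6); releases (0, 0, 1), pool now (7, 5, 7)
(3) Exactly 4 of the possible complete orderings are safe sequences.


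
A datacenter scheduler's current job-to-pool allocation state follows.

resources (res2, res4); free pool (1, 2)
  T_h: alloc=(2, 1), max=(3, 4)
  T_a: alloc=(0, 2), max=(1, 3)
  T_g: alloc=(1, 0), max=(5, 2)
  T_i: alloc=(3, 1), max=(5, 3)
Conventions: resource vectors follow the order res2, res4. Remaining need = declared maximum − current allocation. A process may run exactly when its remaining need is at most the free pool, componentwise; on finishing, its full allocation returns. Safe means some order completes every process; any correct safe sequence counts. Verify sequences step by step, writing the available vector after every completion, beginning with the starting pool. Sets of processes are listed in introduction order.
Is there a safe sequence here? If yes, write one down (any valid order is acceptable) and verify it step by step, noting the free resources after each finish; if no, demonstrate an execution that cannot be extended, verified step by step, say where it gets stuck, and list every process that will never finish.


SAFE — a valid safe sequence is T_a, T_h, T_i, T_g.
Key observation: T_a marks the first exact bind of the order: its need (1, 1) fits the free (1, 2) with zero slack on a requested resource.
Step-by-step check:
  pool = (1, 2)
  T_a: need (1, 1) fits (1, 2); releases (0, 2), pool now (1, 4)
  T_h: need (1, 3) fits (1, 4); releases (2, 1), pool now (3, 5)
  T_i: need (2, 2) fits (3, 5); releases (3, 1), pool now (6, 6)
  T_g: need (4, 2) fits (6, 6); releases (1, 0), pool now (7, 6)


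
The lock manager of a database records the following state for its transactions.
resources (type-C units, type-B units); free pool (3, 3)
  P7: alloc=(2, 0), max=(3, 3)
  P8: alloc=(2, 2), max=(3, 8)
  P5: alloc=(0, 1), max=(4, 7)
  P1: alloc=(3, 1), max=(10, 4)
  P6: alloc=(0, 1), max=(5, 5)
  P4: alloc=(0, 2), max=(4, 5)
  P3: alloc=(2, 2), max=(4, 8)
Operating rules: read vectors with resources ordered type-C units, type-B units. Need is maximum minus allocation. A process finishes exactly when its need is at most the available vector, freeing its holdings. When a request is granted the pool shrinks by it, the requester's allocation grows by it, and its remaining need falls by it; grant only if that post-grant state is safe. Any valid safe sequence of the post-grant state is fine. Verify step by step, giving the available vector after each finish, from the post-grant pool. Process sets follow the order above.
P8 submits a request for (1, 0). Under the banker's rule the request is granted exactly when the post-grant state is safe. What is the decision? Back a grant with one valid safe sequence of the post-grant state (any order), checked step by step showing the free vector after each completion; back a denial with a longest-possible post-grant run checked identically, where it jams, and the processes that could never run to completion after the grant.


DENY — the pretend-granted state is unsafe.
Key observation: after P7, P4 the pool peaks at (4, 5), and each blocked process is short somewhere: P8 on type-B units; P5 on type-B units; P1 on type-C units; P6 on type-C units; P3 on type-B units.
Pretend the grant happened; the run P7, P4 goes as far as possible. Verifying each step:
  pool = (2, 3)
  P7: need (1, 3) fits (2, 3); releases (2, 0), pool now (4, 3)
  P4: need (4, 3) fits (4, 3); releases (0, 2), pool now (4, 5)
  P8 cannot run: need (0, 6) vs free (4, 5) (insufficient type-B units)
  P5 cannot run: need (4, 6) vs free (4, 5) (insufficient type-B units)
  P1 cannot run: need (7, 3) vs free (4, 5) (insufficient type-C units)
  P6 cannot run: need (5, 4) vs free (4, 5) (insufficient type-C units)
  P3 cannot run: need (2, 6) vs free (4, 5) (insufficient type-B units)
Processes that could never finish after the grant: P8, P5, P1, P6 and P3.


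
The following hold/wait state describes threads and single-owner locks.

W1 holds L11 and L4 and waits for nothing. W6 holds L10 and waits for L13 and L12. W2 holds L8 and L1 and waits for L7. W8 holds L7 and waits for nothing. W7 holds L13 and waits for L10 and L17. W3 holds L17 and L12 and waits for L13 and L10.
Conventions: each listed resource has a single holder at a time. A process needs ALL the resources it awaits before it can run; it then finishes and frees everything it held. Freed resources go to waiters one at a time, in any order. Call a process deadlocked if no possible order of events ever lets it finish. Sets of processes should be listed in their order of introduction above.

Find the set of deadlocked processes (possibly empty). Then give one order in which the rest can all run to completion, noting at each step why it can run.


Deadlocked set: W6, W7 and W3.
Key observation: the knot is the closed ring of waits W6 -> W7 -> W6; W3 is caught in further circular waits.
One completion order for the rest: W8, W1, W2.
Verifying each step:
  W8 waits on nothing -> runs at once and releases L7
  W1 waits on nothing -> runs at once and releases L11 and L4
  W2: everything it awaited (L7) is free; runs, freeing L8 and L1


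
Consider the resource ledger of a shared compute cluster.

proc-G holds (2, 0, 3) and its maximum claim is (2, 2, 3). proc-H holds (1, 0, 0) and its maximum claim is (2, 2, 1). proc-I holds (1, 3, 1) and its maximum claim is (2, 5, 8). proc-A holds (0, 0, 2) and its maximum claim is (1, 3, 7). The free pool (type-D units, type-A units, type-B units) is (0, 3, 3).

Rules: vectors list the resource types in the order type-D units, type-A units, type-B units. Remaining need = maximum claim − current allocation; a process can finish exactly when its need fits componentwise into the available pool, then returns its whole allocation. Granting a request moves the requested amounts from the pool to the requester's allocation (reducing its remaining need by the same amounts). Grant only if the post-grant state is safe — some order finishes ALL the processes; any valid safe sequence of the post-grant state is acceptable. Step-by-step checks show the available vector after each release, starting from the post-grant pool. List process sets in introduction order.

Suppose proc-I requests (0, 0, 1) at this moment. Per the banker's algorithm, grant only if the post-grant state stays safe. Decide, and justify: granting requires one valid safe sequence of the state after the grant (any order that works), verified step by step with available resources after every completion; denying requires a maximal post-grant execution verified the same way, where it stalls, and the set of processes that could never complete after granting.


GRANT: granting preserves safety; a valid post-grant sequence is proc-G, proc-A, proc-I, proc-H.
Key observation: the grant leaves (0, 3, 2) free — enough for proc-G, whose release restarts the cascade.
Verifying the post-grant state step by step:
  pool = (0, 3, 2)
  run proc-G (needs (0, 2, 0), free (0, 3, 2)); after release of (2, 0, 3) the pool is (2, 3, 5)
  run proc-A (needs (1, 3, 5), free (2, 3, 5)); after release of (0, 0, 2) the pool is (2, 3, 7)
  run proc-I (needs (1, 2, 6), free (2, 3, 7)); after release of (1, 3, 2) the pool is (3, 6, 9)
  run proc-H (needs (1, 2, 1), free (3, 6, 9)); after release of (1, 0, 0) the pool is (4, 6, 9)
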